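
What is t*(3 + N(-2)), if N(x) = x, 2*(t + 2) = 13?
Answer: 9/2 ≈ 4.5000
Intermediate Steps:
t = 9/2 (t = -2 + (1/2)*13 = -2 + 13/2 = 9/2 ≈ 4.5000)
t*(3 + N(-2)) = 9*(3 - 2)/2 = (9/2)*1 = 9/2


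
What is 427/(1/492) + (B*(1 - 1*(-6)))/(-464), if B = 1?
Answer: 97478969/464 ≈ 2.1008e+5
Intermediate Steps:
427/(1/492) + (B*(1 - 1*(-6)))/(-464) = 427/(1/492) + (1*(1 - 1*(-6)))/(-464) = 427/(1/492) + (1*(1 + 6))*(-1/464) = 427*492 + (1*7)*(-1/464) = 210084 + 7*(-1/464) = 210084 - 7/464 = 97478969/464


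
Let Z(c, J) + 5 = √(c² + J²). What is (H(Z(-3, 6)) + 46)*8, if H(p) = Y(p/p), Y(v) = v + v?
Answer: 384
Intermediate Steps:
Y(v) = 2*v
Z(c, J) = -5 + √(J² + c²) (Z(c, J) = -5 + √(c² + J²) = -5 + √(J² + c²))
H(p) = 2 (H(p) = 2*(p/p) = 2*1 = 2)
(H(Z(-3, 6)) + 46)*8 = (2 + 46)*8 = 48*8 = 384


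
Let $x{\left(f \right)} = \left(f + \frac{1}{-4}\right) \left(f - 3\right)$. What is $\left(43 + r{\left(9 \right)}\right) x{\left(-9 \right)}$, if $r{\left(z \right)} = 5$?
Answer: $5328$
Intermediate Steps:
$x{\left(f \right)} = \left(-3 + f\right) \left(- \frac{1}{4} + f\right)$ ($x{\left(f \right)} = \left(f - \frac{1}{4}\right) \left(-3 + f\right) = \left(- \frac{1}{4} + f\right) \left(-3 + f\right) = \left(-3 + f\right) \left(- \frac{1}{4} + f\right)$)
$\left(43 + r{\left(9 \right)}\right) x{\left(-9 \right)} = \left(43 + 5\right) \left(\frac{3}{4} + \left(-9\right)^{2} - - \frac{117}{4}\right) = 48 \left(\frac{3}{4} + 81 + \frac{117}{4}\right) = 48 \cdot 111 = 5328$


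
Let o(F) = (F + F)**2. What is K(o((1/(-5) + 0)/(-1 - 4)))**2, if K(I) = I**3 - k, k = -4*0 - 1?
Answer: 59604676025394721/59604644775390625 ≈ 1.0000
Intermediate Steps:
k = -1 (k = 0 - 1 = -1)
o(F) = 4*F**2 (o(F) = (2*F)**2 = 4*F**2)
K(I) = 1 + I**3 (K(I) = I**3 - 1*(-1) = I**3 + 1 = 1 + I**3)
K(o((1/(-5) + 0)/(-1 - 4)))**2 = (1 + (4*((1/(-5) + 0)/(-1 - 4))**2)**3)**2 = (1 + (4*((-1/5 + 0)/(-5))**2)**3)**2 = (1 + (4*(-1/5*(-1/5))**2)**3)**2 = (1 + (4*(1/25)**2)**3)**2 = (1 + (4*(1/625))**3)**2 = (1 + (4/625)**3)**2 = (1 + 64/244140625)**2 = (244140689/244140625)**2 = 59604676025394721/59604644775390625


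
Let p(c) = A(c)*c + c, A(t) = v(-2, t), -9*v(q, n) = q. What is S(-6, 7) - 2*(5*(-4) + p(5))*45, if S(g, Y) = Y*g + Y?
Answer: 1215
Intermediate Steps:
v(q, n) = -q/9
A(t) = 2/9 (A(t) = -1/9*(-2) = 2/9)
S(g, Y) = Y + Y*g
p(c) = 11*c/9 (p(c) = 2*c/9 + c = 11*c/9)
S(-6, 7) - 2*(5*(-4) + p(5))*45 = 7*(1 - 6) - 2*(5*(-4) + (11/9)*5)*45 = 7*(-5) - 2*(-20 + 55/9)*45 = -35 - 2*(-125/9)*45 = -35 + (250/9)*45 = -35 + 1250 = 1215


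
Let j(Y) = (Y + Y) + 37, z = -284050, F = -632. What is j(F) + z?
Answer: -285277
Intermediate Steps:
j(Y) = 37 + 2*Y (j(Y) = 2*Y + 37 = 37 + 2*Y)
j(F) + z = (37 + 2*(-632)) - 284050 = (37 - 1264) - 284050 = -1227 - 284050 = -285277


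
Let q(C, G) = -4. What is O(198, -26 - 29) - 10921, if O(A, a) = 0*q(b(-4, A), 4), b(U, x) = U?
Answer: -10921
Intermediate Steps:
O(A, a) = 0 (O(A, a) = 0*(-4) = 0)
O(198, -26 - 29) - 10921 = 0 - 10921 = -10921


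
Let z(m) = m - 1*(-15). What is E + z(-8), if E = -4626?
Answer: -4619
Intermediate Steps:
z(m) = 15 + m (z(m) = m + 15 = 15 + m)
E + z(-8) = -4626 + (15 - 8) = -4626 + 7 = -4619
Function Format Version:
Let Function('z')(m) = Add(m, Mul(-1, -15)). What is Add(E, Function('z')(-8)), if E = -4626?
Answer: -4619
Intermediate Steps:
Function('z')(m) = Add(15, m) (Function('z')(m) = Add(m, 15) = Add(15, m))
Add(E, Function('z')(-8)) = Add(-4626, Add(15, -8)) = Add(-4626, 7) = -4619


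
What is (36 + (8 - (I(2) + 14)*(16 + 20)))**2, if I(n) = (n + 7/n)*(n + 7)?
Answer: 5026564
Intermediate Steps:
I(n) = (7 + n)*(n + 7/n) (I(n) = (n + 7/n)*(7 + n) = (7 + n)*(n + 7/n))
(36 + (8 - (I(2) + 14)*(16 + 20)))**2 = (36 + (8 - ((7 + 2**2 + 7*2 + 49/2) + 14)*(16 + 20)))**2 = (36 + (8 - ((7 + 4 + 14 + 49*(1/2)) + 14)*36))**2 = (36 + (8 - ((7 + 4 + 14 + 49/2) + 14)*36))**2 = (36 + (8 - (99/2 + 14)*36))**2 = (36 + (8 - 127*36/2))**2 = (36 + (8 - 1*2286))**2 = (36 + (8 - 2286))**2 = (36 - 2278)**2 = (-2242)**2 = 5026564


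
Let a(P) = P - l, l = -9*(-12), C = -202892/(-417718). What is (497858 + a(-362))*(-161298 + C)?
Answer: -16756224569155968/208859 ≈ -8.0227e+10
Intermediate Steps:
C = 101446/208859 (C = -202892*(-1/417718) = 101446/208859 ≈ 0.48572)
l = 108
a(P) = -108 + P (a(P) = P - 1*108 = P - 108 = -108 + P)
(497858 + a(-362))*(-161298 + C) = (497858 + (-108 - 362))*(-161298 + 101446/208859) = (497858 - 470)*(-33688437536/208859) = 497388*(-33688437536/208859) = -16756224569155968/208859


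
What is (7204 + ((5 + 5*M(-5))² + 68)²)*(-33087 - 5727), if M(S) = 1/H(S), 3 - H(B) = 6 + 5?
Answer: -1176268225791/2048 ≈ -5.7435e+8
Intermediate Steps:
H(B) = -8 (H(B) = 3 - (6 + 5) = 3 - 1*11 = 3 - 11 = -8)
M(S) = -⅛ (M(S) = 1/(-8) = -⅛)
(7204 + ((5 + 5*M(-5))² + 68)²)*(-33087 - 5727) = (7204 + ((5 + 5*(-⅛))² + 68)²)*(-33087 - 5727) = (7204 + ((5 - 5/8)² + 68)²)*(-38814) = (7204 + ((35/8)² + 68)²)*(-38814) = (7204 + (1225/64 + 68)²)*(-38814) = (7204 + (5577/64)²)*(-38814) = (7204 + 31102929/4096)*(-38814) = (60610513/4096)*(-38814) = -1176268225791/2048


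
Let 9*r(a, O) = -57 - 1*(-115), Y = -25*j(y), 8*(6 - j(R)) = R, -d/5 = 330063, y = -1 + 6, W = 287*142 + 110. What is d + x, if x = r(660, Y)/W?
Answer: -303473124691/183888 ≈ -1.6503e+6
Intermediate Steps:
W = 40864 (W = 40754 + 110 = 40864)
y = 5
d = -1650315 (d = -5*330063 = -1650315)
j(R) = 6 - R/8
Y = -1075/8 (Y = -25*(6 - ⅛*5) = -25*(6 - 5/8) = -25*43/8 = -1075/8 ≈ -134.38)
r(a, O) = 58/9 (r(a, O) = (-57 - 1*(-115))/9 = (-57 + 115)/9 = (⅑)*58 = 58/9)
x = 29/183888 (x = (58/9)/40864 = (58/9)*(1/40864) = 29/183888 ≈ 0.00015770)
d + x = -1650315 + 29/183888 = -303473124691/183888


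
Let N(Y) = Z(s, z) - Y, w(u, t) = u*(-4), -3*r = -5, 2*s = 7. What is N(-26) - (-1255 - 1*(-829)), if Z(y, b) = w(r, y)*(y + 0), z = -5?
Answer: 1286/3 ≈ 428.67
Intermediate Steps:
s = 7/2 (s = (1/2)*7 = 7/2 ≈ 3.5000)
r = 5/3 (r = -1/3*(-5) = 5/3 ≈ 1.6667)
w(u, t) = -4*u
Z(y, b) = -20*y/3 (Z(y, b) = (-4*5/3)*(y + 0) = -20*y/3)
N(Y) = -70/3 - Y (N(Y) = -20/3*7/2 - Y = -70/3 - Y)
N(-26) - (-1255 - 1*(-829)) = (-70/3 - 1*(-26)) - (-1255 - 1*(-829)) = (-70/3 + 26) - (-1255 + 829) = 8/3 - 1*(-426) = 8/3 + 426 = 1286/3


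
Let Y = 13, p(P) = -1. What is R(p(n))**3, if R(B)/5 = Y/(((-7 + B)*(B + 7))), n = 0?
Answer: -274625/110592 ≈ -2.4832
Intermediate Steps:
R(B) = 65/((-7 + B)*(7 + B)) (R(B) = 5*(13/(((-7 + B)*(B + 7)))) = 5*(13/(((-7 + B)*(7 + B)))) = 5*(13*(1/((-7 + B)*(7 + B)))) = 5*(13/((-7 + B)*(7 + B))) = 65/((-7 + B)*(7 + B)))
R(p(n))**3 = (65/(-49 + (-1)**2))**3 = (65/(-49 + 1))**3 = (65/(-48))**3 = (65*(-1/48))**3 = (-65/48)**3 = -274625/110592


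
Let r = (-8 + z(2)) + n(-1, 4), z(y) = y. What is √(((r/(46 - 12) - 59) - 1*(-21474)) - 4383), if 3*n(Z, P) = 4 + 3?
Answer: √177199806/102 ≈ 130.51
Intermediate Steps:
n(Z, P) = 7/3 (n(Z, P) = (4 + 3)/3 = (⅓)*7 = 7/3)
r = -11/3 (r = (-8 + 2) + 7/3 = -6 + 7/3 = -11/3 ≈ -3.6667)
√(((r/(46 - 12) - 59) - 1*(-21474)) - 4383) = √(((-11/(3*(46 - 12)) - 59) - 1*(-21474)) - 4383) = √(((-11/3/34 - 59) + 21474) - 4383) = √(((-11/3*1/34 - 59) + 21474) - 4383) = √(((-11/102 - 59) + 21474) - 4383) = √((-6029/102 + 21474) - 4383) = √(2184319/102 - 4383) = √(1737253/102) = √177199806/102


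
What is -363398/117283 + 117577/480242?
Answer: -160729199025/56324222486 ≈ -2.8536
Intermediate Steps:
-363398/117283 + 117577/480242 = -160729199025/56324222486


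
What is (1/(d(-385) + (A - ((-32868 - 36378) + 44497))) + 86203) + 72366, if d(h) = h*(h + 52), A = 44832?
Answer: 31362728235/197786 ≈ 1.5857e+5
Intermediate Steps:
d(h) = h*(52 + h)
(1/(d(-385) + (A - ((-32868 - 36378) + 44497))) + 86203) + 72366 = (1/(-385*(52 - 385) + (44832 - ((-32868 - 36378) + 44497))) + 86203) + 72366 = (1/(-385*(-333) + (44832 - (-69246 + 44497))) + 86203) + 72366 = (1/(128205 + (44832 - 1*(-24749))) + 86203) + 72366 = (1/(128205 + (44832 + 24749)) + 86203) + 72366 = (1/(128205 + 69581) + 86203) + 72366 = (1/197786 + 86203) + 72366 = 17049746559/197786 + 72366 = 31362728235/197786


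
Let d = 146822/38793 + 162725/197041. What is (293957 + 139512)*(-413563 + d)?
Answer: -59576778039941732176/332339631 ≈ -1.7926e+11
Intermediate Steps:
d = 1532284549/332339631 (d = 146822*(1/38793) + 162725*(1/197041) = 146822/38793 + 7075/8567 = 1532284549/332339631 ≈ 4.6106)
(293957 + 139512)*(-413563 + d) = (293957 + 139512)*(-413563 + 1532284549/332339631) = 433469*(-137441842530704/332339631) = -59576778039941732176/332339631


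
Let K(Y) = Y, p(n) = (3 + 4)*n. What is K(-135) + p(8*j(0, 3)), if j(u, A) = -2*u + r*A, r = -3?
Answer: -639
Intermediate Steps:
j(u, A) = -3*A - 2*u (j(u, A) = -2*u - 3*A = -3*A - 2*u)
p(n) = 7*n
K(-135) + p(8*j(0, 3)) = -135 + 7*(8*(-3*3 - 2*0)) = -135 + 7*(8*(-9 + 0)) = -135 + 7*(8*(-9)) = -135 + 7*(-72) = -135 - 504 = -639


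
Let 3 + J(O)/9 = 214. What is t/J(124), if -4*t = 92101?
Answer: -92101/7596 ≈ -12.125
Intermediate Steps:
t = -92101/4 (t = -1/4*92101 = -92101/4 ≈ -23025.)
J(O) = 1899 (J(O) = -27 + 9*214 = -27 + 1926 = 1899)
t/J(124) = -92101/4/1899 = -92101/4*1/1899 = -92101/7596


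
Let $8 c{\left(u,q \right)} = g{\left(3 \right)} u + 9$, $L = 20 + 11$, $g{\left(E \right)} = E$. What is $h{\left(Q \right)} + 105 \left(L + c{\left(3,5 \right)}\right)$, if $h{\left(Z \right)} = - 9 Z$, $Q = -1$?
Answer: $\frac{14001}{4} \approx 3500.3$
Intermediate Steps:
$L = 31$
$c{\left(u,q \right)} = \frac{9}{8} + \frac{3 u}{8}$ ($c{\left(u,q \right)} = \frac{3 u + 9}{8} = \frac{9 + 3 u}{8} = \frac{9}{8} + \frac{3 u}{8}$)
$h{\left(Q \right)} + 105 \left(L + c{\left(3,5 \right)}\right) = \left(-9\right) \left(-1\right) + 105 \left(31 + \left(\frac{9}{8} + \frac{3}{8} \cdot 3\right)\right) = 9 + 105 \left(31 + \left(\frac{9}{8} + \frac{9}{8}\right)\right) = 9 + 105 \left(31 + \frac{9}{4}\right) = 9 + 105 \cdot \frac{133}{4} = 9 + \frac{13965}{4} = \frac{14001}{4}$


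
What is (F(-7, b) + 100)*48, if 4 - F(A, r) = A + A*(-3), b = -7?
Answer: 4320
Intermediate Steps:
F(A, r) = 4 + 2*A (F(A, r) = 4 - (A + A*(-3)) = 4 - (A - 3*A) = 4 - (-2)*A = 4 + 2*A)
(F(-7, b) + 100)*48 = ((4 + 2*(-7)) + 100)*48 = ((4 - 14) + 100)*48 = (-10 + 100)*48 = 90*48 = 4320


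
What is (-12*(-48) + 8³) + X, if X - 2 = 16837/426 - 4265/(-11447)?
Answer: 5509850009/4876422 ≈ 1129.9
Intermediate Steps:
X = 204302873/4876422 (X = 2 + (16837/426 - 4265/(-11447)) = 2 + (16837*(1/426) - 4265*(-1/11447)) = 2 + (16837/426 + 4265/11447) = 2 + 194550029/4876422 = 204302873/4876422 ≈ 41.896)
(-12*(-48) + 8³) + X = (-12*(-48) + 8³) + 204302873/4876422 = (576 + 512) + 204302873/4876422 = 1088 + 204302873/4876422 = 5509850009/4876422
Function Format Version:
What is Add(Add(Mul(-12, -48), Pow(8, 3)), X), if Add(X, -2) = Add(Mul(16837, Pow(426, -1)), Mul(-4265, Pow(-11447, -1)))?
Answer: Rational(5509850009, 4876422) ≈ 1129.9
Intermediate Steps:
X = Rational(204302873, 4876422) (X = Add(2, Add(Mul(16837, Pow(426, -1)), Mul(-4265, Pow(-11447, -1)))) = Add(2, Add(Mul(16837, Rational(1, 426)), Mul(-4265, Rational(-1, 11447)))) = Add(2, Add(Rational(16837, 426), Rational(4265, 11447))) = Add(2, Rational(194550029, 4876422)) = Rational(204302873, 4876422) ≈ 41.896)
Add(Add(Mul(-12, -48), Pow(8, 3)), X) = Add(Add(Mul(-12, -48), Pow(8, 3)), Rational(204302873, 4876422)) = Add(Add(576, 512), Rational(204302873, 4876422)) = Add(1088, Rational(204302873, 4876422)) = Rational(5509850009, 4876422)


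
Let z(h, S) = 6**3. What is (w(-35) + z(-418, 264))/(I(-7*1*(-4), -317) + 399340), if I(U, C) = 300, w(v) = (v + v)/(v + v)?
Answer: 217/399640 ≈ 0.00054299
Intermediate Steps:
w(v) = 1 (w(v) = (2*v)/((2*v)) = (2*v)*(1/(2*v)) = 1)
z(h, S) = 216
(w(-35) + z(-418, 264))/(I(-7*1*(-4), -317) + 399340) = (1 + 216)/(300 + 399340) = 217/399640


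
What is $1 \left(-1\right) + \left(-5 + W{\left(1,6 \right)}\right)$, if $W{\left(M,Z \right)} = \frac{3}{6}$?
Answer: $- \frac{11}{2} \approx -5.5$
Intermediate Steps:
$W{\left(M,Z \right)} = \frac{1}{2}$ ($W{\left(M,Z \right)} = 3 \cdot \frac{1}{6} = \frac{1}{2}$)
$1 \left(-1\right) + \left(-5 + W{\left(1,6 \right)}\right) = 1 \left(-1\right) + \left(-5 + \frac{1}{2}\right) = -1 - \frac{9}{2} = - \frac{11}{2}$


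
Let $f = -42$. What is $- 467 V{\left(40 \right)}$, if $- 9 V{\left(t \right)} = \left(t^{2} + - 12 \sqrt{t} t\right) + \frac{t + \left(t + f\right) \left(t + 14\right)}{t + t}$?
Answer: $\frac{4978687}{60} - \frac{149440 \sqrt{10}}{3} \approx -74546.0$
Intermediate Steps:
$V{\left(t \right)} = - \frac{t^{2}}{9} + \frac{4 t^{\frac{3}{2}}}{3} - \frac{t + \left(-42 + t\right) \left(14 + t\right)}{18 t}$ ($V{\left(t \right)} = - \frac{\left(t^{2} + - 12 \sqrt{t} t\right) + \frac{t + \left(t - 42\right) \left(t + 14\right)}{t + t}}{9} = - \frac{\left(t^{2} - 12 t^{\frac{3}{2}}\right) + \frac{t + \left(-42 + t\right) \left(14 + t\right)}{2 t}}{9} = - \frac{t^{2} - 12 t^{\frac{3}{2}} + \frac{t + \left(-42 + t\right) \left(14 + t\right)}{2 t}}{9} = - \frac{t^{2}}{9} + \frac{4 t^{\frac{3}{2}}}{3} - \frac{t + \left(-42 + t\right) \left(14 + t\right)}{18 t}$)
$- 467 V{\left(40 \right)} = - 467 \frac{588 + 40 \left(27 - 40 - 2 \cdot 40^{2} + 24 \cdot 40^{\frac{3}{2}}\right)}{18 \cdot 40} = - 467 \cdot \frac{1}{18} \cdot \frac{1}{40} \left(588 + 40 \left(27 - 40 - 3200 + 24 \cdot 80 \sqrt{10}\right)\right) = - 467 \cdot \frac{1}{18} \cdot \frac{1}{40} \left(588 + 40 \left(27 - 40 - 3200 + 1920 \sqrt{10}\right)\right) = - 467 \cdot \frac{1}{18} \cdot \frac{1}{40} \left(588 + 40 \left(-3213 + 1920 \sqrt{10}\right)\right) = - 467 \cdot \frac{1}{18} \cdot \frac{1}{40} \left(588 - \left(128520 - 76800 \sqrt{10}\right)\right) = - 467 \cdot \frac{1}{18} \cdot \frac{1}{40} \left(-127932 + 76800 \sqrt{10}\right) = - 467 \left(- \frac{10661}{60} + \frac{320 \sqrt{10}}{3}\right) = \frac{4978687}{60} - \frac{149440 \sqrt{10}}{3}$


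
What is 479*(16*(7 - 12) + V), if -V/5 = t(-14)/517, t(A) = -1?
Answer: -19809045/517 ≈ -38315.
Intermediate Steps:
V = 5/517 (V = -(-5)/517 = -5*(-1/517) = 5/517 ≈ 0.0096712)
479*(16*(7 - 12) + V) = 479*(16*(7 - 12) + 5/517) = 479*(16*(-5) + 5/517) = 479*(-80 + 5/517) = 479*(-41355/517) = -19809045/517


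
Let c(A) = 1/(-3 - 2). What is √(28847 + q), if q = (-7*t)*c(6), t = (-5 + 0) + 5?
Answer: √28847 ≈ 169.84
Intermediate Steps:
c(A) = -⅕ (c(A) = 1/(-5) = -⅕)
t = 0 (t = -5 + 5 = 0)
q = 0 (q = -7*0*(-⅕) = 0*(-⅕) = 0)
√(28847 + q) = √(28847 + 0) = √28847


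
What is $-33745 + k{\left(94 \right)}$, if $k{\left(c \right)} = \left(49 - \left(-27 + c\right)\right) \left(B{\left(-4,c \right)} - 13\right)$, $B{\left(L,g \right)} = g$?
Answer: $-35203$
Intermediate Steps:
$k{\left(c \right)} = \left(-13 + c\right) \left(76 - c\right)$ ($k{\left(c \right)} = \left(49 - \left(-27 + c\right)\right) \left(c - 13\right) = \left(76 - c\right) \left(-13 + c\right) = \left(-13 + c\right) \left(76 - c\right)$)
$-33745 + k{\left(94 \right)} = -33745 - 1458 = -35203$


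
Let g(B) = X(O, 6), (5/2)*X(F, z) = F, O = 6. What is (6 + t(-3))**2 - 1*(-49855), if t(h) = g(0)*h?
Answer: 1246411/25 ≈ 49856.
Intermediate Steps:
X(F, z) = 2*F/5
g(B) = 12/5 (g(B) = (2/5)*6 = 12/5)
t(h) = 12*h/5
(6 + t(-3))**2 - 1*(-49855) = (6 + (12/5)*(-3))**2 - 1*(-49855) = (6 - 36/5)**2 + 49855 = (-6/5)**2 + 49855 = 36/25 + 49855 = 1246411/25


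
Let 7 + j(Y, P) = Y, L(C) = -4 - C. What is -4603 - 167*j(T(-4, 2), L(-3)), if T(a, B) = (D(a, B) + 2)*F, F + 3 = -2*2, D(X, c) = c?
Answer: 1242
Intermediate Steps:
F = -7 (F = -3 - 2*2 = -3 - 4 = -7)
T(a, B) = -14 - 7*B (T(a, B) = (B + 2)*(-7) = (2 + B)*(-7) = -14 - 7*B)
j(Y, P) = -7 + Y
-4603 - 167*j(T(-4, 2), L(-3)) = -4603 - 167*(-7 + (-14 - 7*2)) = -4603 - 167*(-7 + (-14 - 14)) = -4603 - 167*(-7 - 28) = -4603 - 167*(-35) = -4603 - 1*(-5845) = -4603 + 5845 = 1242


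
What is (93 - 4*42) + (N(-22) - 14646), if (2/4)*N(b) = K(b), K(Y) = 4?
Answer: -14713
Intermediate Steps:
N(b) = 8 (N(b) = 2*4 = 8)
(93 - 4*42) + (N(-22) - 14646) = (93 - 4*42) + (8 - 14646) = (93 - 168) - 14638 = -75 - 14638 = -14713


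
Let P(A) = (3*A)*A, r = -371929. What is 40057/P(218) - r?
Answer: 53026701445/142572 ≈ 3.7193e+5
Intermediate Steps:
P(A) = 3*A²
40057/P(218) - r = 40057/((3*218²)) - 1*(-371929) = 40057/((3*47524)) + 371929 = 40057/142572 + 371929 = 53026701445/142572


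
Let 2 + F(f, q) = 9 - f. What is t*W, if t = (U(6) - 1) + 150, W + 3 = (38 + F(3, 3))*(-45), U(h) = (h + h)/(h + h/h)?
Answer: -1997115/7 ≈ -2.8530e+5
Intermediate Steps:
U(h) = 2*h/(1 + h) (U(h) = (2*h)/(h + 1) = (2*h)/(1 + h) = 2*h/(1 + h))
F(f, q) = 7 - f (F(f, q) = -2 + (9 - f) = 7 - f)
W = -1893 (W = -3 + (38 + (7 - 1*3))*(-45) = -3 + (38 + (7 - 3))*(-45) = -3 + (38 + 4)*(-45) = -3 + 42*(-45) = -3 - 1890 = -1893)
t = 1055/7 (t = (2*6/(1 + 6) - 1) + 150 = (2*6/7 - 1) + 150 = (2*6*(⅐) - 1) + 150 = (12/7 - 1) + 150 = 5/7 + 150 = 1055/7 ≈ 150.71)
t*W = (1055/7)*(-1893) = -1997115/7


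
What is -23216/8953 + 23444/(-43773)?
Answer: -1226128100/391899669 ≈ -3.1287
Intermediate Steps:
-23216/8953 + 23444/(-43773) = -23216*1/8953 + 23444*(-1/43773) = -23216/8953 - 23444/43773 = -1226128100/391899669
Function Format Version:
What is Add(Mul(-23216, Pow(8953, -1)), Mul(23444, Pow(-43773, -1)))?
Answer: Rational(-1226128100, 391899669) ≈ -3.1287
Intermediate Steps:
Add(Mul(-23216, Pow(8953, -1)), Mul(23444, Pow(-43773, -1))) = Add(Mul(-23216, Rational(1, 8953)), Mul(23444, Rational(-1, 43773))) = Add(Rational(-23216, 8953), Rational(-23444, 43773)) = Rational(-1226128100, 391899669)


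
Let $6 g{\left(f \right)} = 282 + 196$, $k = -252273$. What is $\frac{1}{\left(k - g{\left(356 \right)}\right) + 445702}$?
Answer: $\frac{3}{580048} \approx 5.172 \cdot 10^{-6}$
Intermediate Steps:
$g{\left(f \right)} = \frac{239}{3}$ ($g{\left(f \right)} = \frac{282 + 196}{6} = \frac{1}{6} \cdot 478 = \frac{239}{3}$)
$\frac{1}{\left(k - g{\left(356 \right)}\right) + 445702} = \frac{1}{\left(-252273 - \frac{239}{3}\right) + 445702} = \frac{1}{- \frac{757058}{3} + 445702} = \frac{1}{\frac{580048}{3}} = \frac{3}{580048}$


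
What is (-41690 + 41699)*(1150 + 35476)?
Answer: 329634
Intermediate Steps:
(-41690 + 41699)*(1150 + 35476) = 9*36626 = 329634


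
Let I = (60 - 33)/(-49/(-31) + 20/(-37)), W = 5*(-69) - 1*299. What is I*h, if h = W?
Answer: -19944036/1193 ≈ -16718.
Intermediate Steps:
W = -644 (W = -345 - 299 = -644)
h = -644
I = 30969/1193 (I = 27/(-49*(-1/31) + 20*(-1/37)) = 27/(49/31 - 20/37) = 27/(1193/1147) = 27*(1147/1193) = 30969/1193 ≈ 25.959)
I*h = (30969/1193)*(-644) = -19944036/1193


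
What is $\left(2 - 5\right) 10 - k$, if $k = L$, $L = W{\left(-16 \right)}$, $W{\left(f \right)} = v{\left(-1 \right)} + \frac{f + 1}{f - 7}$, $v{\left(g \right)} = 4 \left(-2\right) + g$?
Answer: $- \frac{498}{23} \approx -21.652$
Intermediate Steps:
$v{\left(g \right)} = -8 + g$
$W{\left(f \right)} = -9 + \frac{1 + f}{-7 + f}$ ($W{\left(f \right)} = \left(-8 - 1\right) + \frac{f + 1}{f - 7} = -9 + \frac{1 + f}{-7 + f}$)
$L = - \frac{192}{23}$ ($L = \frac{8 \left(8 - -16\right)}{-7 - 16} = \frac{8 \left(8 + 16\right)}{-23} = 8 \left(- \frac{1}{23}\right) 24 = - \frac{192}{23} \approx -8.3478$)
$k = - \frac{192}{23} \approx -8.3478$
$\left(2 - 5\right) 10 - k = \left(2 - 5\right) 10 - - \frac{192}{23} = \left(-3\right) 10 + \frac{192}{23} = -30 + \frac{192}{23} = - \frac{498}{23}$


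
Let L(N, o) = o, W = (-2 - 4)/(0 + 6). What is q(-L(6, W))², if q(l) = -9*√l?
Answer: 81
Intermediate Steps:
W = -1 (W = -6/6 = -6*⅙ = -1)
q(-L(6, W))² = (-9*√1)² = (-9*1)² = (-9)² = 81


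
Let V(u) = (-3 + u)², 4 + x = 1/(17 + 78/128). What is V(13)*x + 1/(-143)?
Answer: -63550327/161161 ≈ -394.33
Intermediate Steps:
x = -4444/1127 (x = -4 + 1/(17 + 78/128) = -4 + 1/(17 + 78*(1/128)) = -4 + 1/(17 + 39/64) = -4 + 1/(1127/64) = -4 + 64/1127 = -4444/1127 ≈ -3.9432)
V(13)*x + 1/(-143) = (-3 + 13)²*(-4444/1127) + 1/(-143) = 10²*(-4444/1127) - 1/143 = 100*(-4444/1127) - 1/143 = -444400/1127 - 1/143 = -63550327/161161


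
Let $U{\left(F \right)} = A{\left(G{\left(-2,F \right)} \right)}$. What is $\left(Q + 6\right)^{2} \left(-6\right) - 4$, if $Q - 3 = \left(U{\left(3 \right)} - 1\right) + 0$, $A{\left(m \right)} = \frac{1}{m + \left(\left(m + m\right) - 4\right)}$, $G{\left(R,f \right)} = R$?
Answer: $- \frac{18923}{50} \approx -378.46$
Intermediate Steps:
$A{\left(m \right)} = \frac{1}{-4 + 3 m}$ ($A{\left(m \right)} = \frac{1}{m + \left(2 m - 4\right)} = \frac{1}{m + \left(-4 + 2 m\right)} = \frac{1}{-4 + 3 m}$)
$U{\left(F \right)} = - \frac{1}{10}$ ($U{\left(F \right)} = \frac{1}{-4 + 3 \left(-2\right)} = \frac{1}{-4 - 6} = \frac{1}{-10} = - \frac{1}{10}$)
$Q = \frac{19}{10}$ ($Q = 3 + \left(\left(- \frac{1}{10} - 1\right) + 0\right) = 3 + \left(- \frac{11}{10} + 0\right) = 3 - \frac{11}{10} = \frac{19}{10} \approx 1.9$)
$\left(Q + 6\right)^{2} \left(-6\right) - 4 = \left(\frac{19}{10} + 6\right)^{2} \left(-6\right) - 4 = \left(\frac{79}{10}\right)^{2} \left(-6\right) - 4 = \frac{6241}{100} \left(-6\right) - 4 = - \frac{18723}{50} - 4 = - \frac{18923}{50}$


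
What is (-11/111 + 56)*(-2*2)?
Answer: -24820/111 ≈ -223.60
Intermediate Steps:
(-11/111 + 56)*(-2*2) = (-11*1/111 + 56)*(-4) = (-11/111 + 56)*(-4) = (6205/111)*(-4) = -24820/111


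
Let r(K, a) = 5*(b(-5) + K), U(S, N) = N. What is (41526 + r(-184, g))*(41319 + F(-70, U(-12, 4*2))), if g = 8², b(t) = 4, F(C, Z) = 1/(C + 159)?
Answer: 149397727392/89 ≈ 1.6786e+9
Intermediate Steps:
F(C, Z) = 1/(159 + C)
g = 64
r(K, a) = 20 + 5*K (r(K, a) = 5*(4 + K) = 20 + 5*K)
(41526 + r(-184, g))*(41319 + F(-70, U(-12, 4*2))) = (41526 + (20 + 5*(-184)))*(41319 + 1/(159 - 70)) = (41526 + (20 - 920))*(41319 + 1/89) = (41526 - 900)*(41319 + 1/89) = 40626*(3677392/89) = 149397727392/89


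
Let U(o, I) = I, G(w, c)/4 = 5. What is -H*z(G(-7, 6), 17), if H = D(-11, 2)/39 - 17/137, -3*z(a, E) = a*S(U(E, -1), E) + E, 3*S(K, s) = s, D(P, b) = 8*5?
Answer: 1883447/48087 ≈ 39.167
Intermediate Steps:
G(w, c) = 20 (G(w, c) = 4*5 = 20)
D(P, b) = 40
S(K, s) = s/3
z(a, E) = -E/3 - E*a/9 (z(a, E) = -(a*(E/3) + E)/3 = -(E*a/3 + E)/3 = -(E + E*a/3)/3 = -E/3 - E*a/9)
H = 4817/5343 (H = 40/39 - 17/137 = 4817/5343 ≈ 0.90155)
-H*z(G(-7, 6), 17) = -4817*(⅑)*17*(-3 - 1*20)/5343 = -4817*(⅑)*17*(-3 - 20)/5343 = -4817*(⅑)*17*(-23)/5343 = -4817*(-391)/(5343*9) = -1*(-1883447/48087) = 1883447/48087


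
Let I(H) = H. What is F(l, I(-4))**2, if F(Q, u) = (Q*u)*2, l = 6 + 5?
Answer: 7744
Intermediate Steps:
l = 11
F(Q, u) = 2*Q*u
F(l, I(-4))**2 = (2*11*(-4))**2 = (-88)**2 = 7744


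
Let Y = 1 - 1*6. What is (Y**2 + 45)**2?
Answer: 4900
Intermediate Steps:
Y = -5 (Y = 1 - 6 = -5)
(Y**2 + 45)**2 = ((-5)**2 + 45)**2 = (25 + 45)**2 = 70**2 = 4900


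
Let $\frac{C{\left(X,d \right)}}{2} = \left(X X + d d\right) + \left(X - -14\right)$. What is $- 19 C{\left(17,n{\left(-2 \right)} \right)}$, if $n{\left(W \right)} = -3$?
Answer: $-12502$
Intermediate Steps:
$C{\left(X,d \right)} = 28 + 2 X + 2 X^{2} + 2 d^{2}$ ($C{\left(X,d \right)} = 2 \left(\left(X X + d d\right) + \left(X - -14\right)\right) = 2 \left(\left(X^{2} + d^{2}\right) + \left(X + 14\right)\right) = 2 \left(\left(X^{2} + d^{2}\right) + \left(14 + X\right)\right) = 2 \left(14 + X + X^{2} + d^{2}\right) = 28 + 2 X + 2 X^{2} + 2 d^{2}$)
$- 19 C{\left(17,n{\left(-2 \right)} \right)} = - 19 \left(28 + 2 \cdot 17 + 2 \cdot 17^{2} + 2 \left(-3\right)^{2}\right) = - 19 \left(28 + 34 + 2 \cdot 289 + 2 \cdot 9\right) = - 19 \left(28 + 34 + 578 + 18\right) = \left(-19\right) 658 = -12502$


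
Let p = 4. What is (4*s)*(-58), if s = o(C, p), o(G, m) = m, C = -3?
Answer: -928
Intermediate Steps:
s = 4
(4*s)*(-58) = (4*4)*(-58) = 16*(-58) = -928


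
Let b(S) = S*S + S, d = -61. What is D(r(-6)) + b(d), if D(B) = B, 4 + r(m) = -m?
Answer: 3662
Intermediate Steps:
r(m) = -4 - m
b(S) = S + S² (b(S) = S² + S = S + S²)
D(r(-6)) + b(d) = (-4 - 1*(-6)) - 61*(1 - 61) = (-4 + 6) - 61*(-60) = 2 + 3660 = 3662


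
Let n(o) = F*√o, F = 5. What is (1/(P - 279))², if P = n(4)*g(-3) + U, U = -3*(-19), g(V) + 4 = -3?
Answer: 1/85264 ≈ 1.1728e-5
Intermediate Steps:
g(V) = -7 (g(V) = -4 - 3 = -7)
U = 57
n(o) = 5*√o
P = -13 (P = (5*√4)*(-7) + 57 = (5*2)*(-7) + 57 = 10*(-7) + 57 = -70 + 57 = -13)
(1/(P - 279))² = (1/(-13 - 279))² = (1/(-292))² = (-1/292)² = 1/85264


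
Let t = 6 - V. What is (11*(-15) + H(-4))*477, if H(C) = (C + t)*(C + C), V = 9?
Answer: -51993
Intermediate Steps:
t = -3 (t = 6 - 1*9 = 6 - 9 = -3)
H(C) = 2*C*(-3 + C) (H(C) = (C - 3)*(C + C) = (-3 + C)*(2*C) = 2*C*(-3 + C))
(11*(-15) + H(-4))*477 = (11*(-15) + 2*(-4)*(-3 - 4))*477 = (-165 + 2*(-4)*(-7))*477 = (-165 + 56)*477 = -109*477 = -51993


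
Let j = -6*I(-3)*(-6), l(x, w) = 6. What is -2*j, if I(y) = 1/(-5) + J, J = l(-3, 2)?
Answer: -2088/5 ≈ -417.60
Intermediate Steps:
J = 6
I(y) = 29/5 (I(y) = 1/(-5) + 6 = -⅕ + 6 = 29/5)
j = 1044/5 (j = -6*29/5*(-6) = -174/5*(-6) = 1044/5 ≈ 208.80)
-2*j = -2*1044/5 = -2088/5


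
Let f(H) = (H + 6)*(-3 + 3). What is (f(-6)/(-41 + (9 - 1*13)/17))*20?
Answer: 0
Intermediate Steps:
f(H) = 0 (f(H) = (6 + H)*0 = 0)
(f(-6)/(-41 + (9 - 1*13)/17))*20 = (0/(-41 + (9 - 1*13)/17))*20 = (0/(-41 + (9 - 13)*(1/17)))*20 = (0/(-41 - 4*1/17))*20 = (0/(-41 - 4/17))*20 = (0/(-701/17))*20 = (0*(-17/701))*20 = 0*20 = 0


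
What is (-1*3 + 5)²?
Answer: 4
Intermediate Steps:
(-1*3 + 5)² = (-3 + 5)² = 2² = 4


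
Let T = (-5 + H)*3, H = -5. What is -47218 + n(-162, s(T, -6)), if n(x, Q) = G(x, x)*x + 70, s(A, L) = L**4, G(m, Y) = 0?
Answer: -47148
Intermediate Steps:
T = -30 (T = (-5 - 5)*3 = -10*3 = -30)
n(x, Q) = 70 (n(x, Q) = 0*x + 70 = 0 + 70 = 70)
-47218 + n(-162, s(T, -6)) = -47218 + 70 = -47148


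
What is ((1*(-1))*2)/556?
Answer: -1/278 ≈ -0.0035971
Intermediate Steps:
((1*(-1))*2)/556 = -1*2*(1/556) = -2*1/556 = -1/278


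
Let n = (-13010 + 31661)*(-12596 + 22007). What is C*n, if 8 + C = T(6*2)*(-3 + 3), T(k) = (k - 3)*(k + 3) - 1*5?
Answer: -1404196488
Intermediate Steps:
n = 175524561 (n = 18651*9411 = 175524561)
T(k) = -5 + (-3 + k)*(3 + k) (T(k) = (-3 + k)*(3 + k) - 5 = -5 + (-3 + k)*(3 + k))
C = -8 (C = -8 + (-14 + (6*2)²)*(-3 + 3) = -8 + (-14 + 12²)*0 = -8 + (-14 + 144)*0 = -8 + 130*0 = -8 + 0 = -8)
C*n = -8*175524561 = -1404196488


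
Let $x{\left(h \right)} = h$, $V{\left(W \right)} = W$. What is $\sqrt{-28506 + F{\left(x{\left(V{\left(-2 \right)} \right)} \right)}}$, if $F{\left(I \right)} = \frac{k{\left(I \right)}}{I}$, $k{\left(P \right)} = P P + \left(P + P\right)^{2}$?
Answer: $2 i \sqrt{7129} \approx 168.87 i$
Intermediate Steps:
$k{\left(P \right)} = 5 P^{2}$ ($k{\left(P \right)} = P^{2} + \left(2 P\right)^{2} = P^{2} + 4 P^{2} = 5 P^{2}$)
$F{\left(I \right)} = 5 I$ ($F{\left(I \right)} = \frac{5 I^{2}}{I} = 5 I$)
$\sqrt{-28506 + F{\left(x{\left(V{\left(-2 \right)} \right)} \right)}} = \sqrt{-28506 + 5 \left(-2\right)} = \sqrt{-28506 - 10} = \sqrt{-28516} = 2 i \sqrt{7129}$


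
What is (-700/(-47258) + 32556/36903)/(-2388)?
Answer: -43454543/115682810942 ≈ -0.00037564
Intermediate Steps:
(-700/(-47258) + 32556/36903)/(-2388) = (-700*(-1/47258) + 32556*(1/36903))*(-1/2388) = (350/23629 + 10852/12301)*(-1/2388) = (260727258/290660329)*(-1/2388) = -43454543/115682810942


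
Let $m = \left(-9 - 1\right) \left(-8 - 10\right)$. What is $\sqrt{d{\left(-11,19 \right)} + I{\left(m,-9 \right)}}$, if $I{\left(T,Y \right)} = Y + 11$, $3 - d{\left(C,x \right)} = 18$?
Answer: $i \sqrt{13} \approx 3.6056 i$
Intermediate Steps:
$d{\left(C,x \right)} = -15$ ($d{\left(C,x \right)} = 3 - 18 = -15$)
$m = 180$ ($m = \left(-10\right) \left(-18\right) = 180$)
$I{\left(T,Y \right)} = 11 + Y$
$\sqrt{d{\left(-11,19 \right)} + I{\left(m,-9 \right)}} = \sqrt{-15 + \left(11 - 9\right)} = \sqrt{-15 + 2} = \sqrt{-13} = i \sqrt{13}$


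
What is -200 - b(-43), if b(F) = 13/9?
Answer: -1813/9 ≈ -201.44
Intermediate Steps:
b(F) = 13/9 (b(F) = 13*(1/9) = 13/9)
-200 - b(-43) = -200 - 1*13/9 = -200 - 13/9 = -1813/9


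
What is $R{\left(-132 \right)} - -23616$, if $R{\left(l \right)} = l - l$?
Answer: $23616$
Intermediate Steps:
$R{\left(l \right)} = 0$
$R{\left(-132 \right)} - -23616 = 0 - -23616 = 0 + 23616 = 23616$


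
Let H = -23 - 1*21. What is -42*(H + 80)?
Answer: -1512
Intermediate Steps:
H = -44 (H = -23 - 21 = -44)
-42*(H + 80) = -42*(-44 + 80) = -42*36 = -1512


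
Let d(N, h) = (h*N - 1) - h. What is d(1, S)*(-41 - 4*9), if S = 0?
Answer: 77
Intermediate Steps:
d(N, h) = -1 - h + N*h (d(N, h) = (N*h - 1) - h = (-1 + N*h) - h = -1 - h + N*h)
d(1, S)*(-41 - 4*9) = (-1 - 1*0 + 1*0)*(-41 - 4*9) = (-1 + 0 + 0)*(-41 - 36) = -1*(-77) = 77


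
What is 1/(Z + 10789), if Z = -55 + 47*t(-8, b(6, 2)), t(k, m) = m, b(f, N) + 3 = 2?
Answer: 1/10687 ≈ 9.3572e-5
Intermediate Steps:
b(f, N) = -1 (b(f, N) = -3 + 2 = -1)
Z = -102 (Z = -55 + 47*(-1) = -55 - 47 = -102)
1/(Z + 10789) = 1/(-102 + 10789) = 1/10687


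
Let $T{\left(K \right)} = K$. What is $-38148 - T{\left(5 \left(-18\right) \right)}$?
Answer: $-38058$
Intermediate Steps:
$-38148 - T{\left(5 \left(-18\right) \right)} = -38148 - 5 \left(-18\right) = -38148 - -90 = -38148 + 90 = -38058$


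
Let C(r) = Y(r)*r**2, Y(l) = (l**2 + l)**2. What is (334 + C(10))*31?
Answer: 37520354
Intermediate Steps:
Y(l) = (l + l**2)**2
C(r) = r**4*(1 + r)**2 (C(r) = (r**2*(1 + r)**2)*r**2 = r**4*(1 + r)**2)
(334 + C(10))*31 = (334 + 10**4*(1 + 10)**2)*31 = (334 + 10000*11**2)*31 = (334 + 10000*121)*31 = (334 + 1210000)*31 = 1210334*31 = 37520354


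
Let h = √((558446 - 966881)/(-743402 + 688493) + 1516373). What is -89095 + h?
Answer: -89095 + 2*√126996789308673/18303 ≈ -87864.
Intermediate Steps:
h = 2*√126996789308673/18303 (h = √(-408435/(-54909) + 1516373) = √(-408435*(-1/54909) + 1516373) = √(136145/18303 + 1516373) = √(27754311164/18303) = 2*√126996789308673/18303 ≈ 1231.4)
-89095 + h = -89095 + 2*√126996789308673/18303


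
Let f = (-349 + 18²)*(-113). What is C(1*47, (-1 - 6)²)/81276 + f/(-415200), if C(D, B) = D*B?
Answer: 2422003/112485984 ≈ 0.021532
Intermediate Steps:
C(D, B) = B*D
f = 2825 (f = (-349 + 324)*(-113) = -25*(-113) = 2825)
C(1*47, (-1 - 6)²)/81276 + f/(-415200) = ((-1 - 6)²*(1*47))/81276 + 2825/(-415200) = ((-7)²*47)*(1/81276) + 2825*(-1/415200) = (49*47)*(1/81276) - 113/16608 = 2303*(1/81276) - 113/16608 = 2303/81276 - 113/16608 = 2422003/112485984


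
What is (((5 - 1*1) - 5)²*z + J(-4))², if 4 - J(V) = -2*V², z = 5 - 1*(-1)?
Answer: 1764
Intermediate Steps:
z = 6 (z = 5 + 1 = 6)
J(V) = 4 + 2*V² (J(V) = 4 - (-2)*V² = 4 + 2*V²)
(((5 - 1*1) - 5)²*z + J(-4))² = (((5 - 1*1) - 5)²*6 + (4 + 2*(-4)²))² = (((5 - 1) - 5)²*6 + (4 + 2*16))² = ((4 - 5)²*6 + (4 + 32))² = ((-1)²*6 + 36)² = (1*6 + 36)² = (6 + 36)² = 42² = 1764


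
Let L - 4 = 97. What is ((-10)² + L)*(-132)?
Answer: -26532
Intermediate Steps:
L = 101 (L = 4 + 97 = 101)
((-10)² + L)*(-132) = ((-10)² + 101)*(-132) = (100 + 101)*(-132) = 201*(-132) = -26532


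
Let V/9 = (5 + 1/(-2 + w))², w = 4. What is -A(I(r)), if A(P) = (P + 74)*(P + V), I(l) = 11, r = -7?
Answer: -96305/4 ≈ -24076.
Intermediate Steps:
V = 1089/4 (V = 9*(5 + 1/(-2 + 4))² = 9*(5 + 1/2)² = 9*(5 + ½)² = 9*(11/2)² = 9*(121/4) = 1089/4 ≈ 272.25)
A(P) = (74 + P)*(1089/4 + P) (A(P) = (P + 74)*(P + 1089/4) = (74 + P)*(1089/4 + P))
-A(I(r)) = -(40293/2 + 11² + (1385/4)*11) = -(40293/2 + 121 + 15235/4) = -1*96305/4 = -96305/4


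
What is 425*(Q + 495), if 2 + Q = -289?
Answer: 86700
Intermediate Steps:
Q = -291 (Q = -2 - 289 = -291)
425*(Q + 495) = 425*(-291 + 495) = 425*204 = 86700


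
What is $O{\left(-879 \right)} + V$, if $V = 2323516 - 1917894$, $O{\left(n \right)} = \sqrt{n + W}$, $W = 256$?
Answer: $405622 + i \sqrt{623} \approx 4.0562 \cdot 10^{5} + 24.96 i$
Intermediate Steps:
$O{\left(n \right)} = \sqrt{256 + n}$ ($O{\left(n \right)} = \sqrt{n + 256} = \sqrt{256 + n}$)
$V = 405622$
$O{\left(-879 \right)} + V = \sqrt{256 - 879} + 405622 = \sqrt{-623} + 405622 = i \sqrt{623} + 405622 = 405622 + i \sqrt{623}$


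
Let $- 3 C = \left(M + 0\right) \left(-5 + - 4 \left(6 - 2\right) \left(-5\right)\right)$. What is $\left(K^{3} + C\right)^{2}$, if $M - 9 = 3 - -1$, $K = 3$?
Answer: $88804$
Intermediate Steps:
$M = 13$ ($M = 9 + \left(3 - -1\right) = 9 + \left(3 + 1\right) = 9 + 4 = 13$)
$C = -325$ ($C = - \frac{\left(13 + 0\right) \left(-5 + - 4 \left(6 - 2\right) \left(-5\right)\right)}{3} = - \frac{13 \left(-5 + \left(-4\right) 4 \left(-5\right)\right)}{3} = - \frac{13 \left(-5 - -80\right)}{3} = - \frac{13 \left(-5 + 80\right)}{3} = - \frac{13 \cdot 75}{3} = \left(- \frac{1}{3}\right) 975 = -325$)
$\left(K^{3} + C\right)^{2} = \left(3^{3} - 325\right)^{2} = \left(27 - 325\right)^{2} = \left(-298\right)^{2} = 88804$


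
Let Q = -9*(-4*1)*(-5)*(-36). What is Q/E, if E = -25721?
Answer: -6480/25721 ≈ -0.25193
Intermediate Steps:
Q = 6480 (Q = -(-36)*(-5)*(-36) = -9*20*(-36) = -180*(-36) = 6480)
Q/E = 6480/(-25721) = 6480*(-1/25721) = -6480/25721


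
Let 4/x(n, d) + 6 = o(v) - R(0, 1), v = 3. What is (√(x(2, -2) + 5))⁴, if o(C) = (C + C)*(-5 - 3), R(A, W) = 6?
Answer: 5476/225 ≈ 24.338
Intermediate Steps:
o(C) = -16*C (o(C) = (2*C)*(-8) = -16*C)
x(n, d) = -1/15 (x(n, d) = 4/(-6 + (-16*3 - 1*6)) = 4/(-6 + (-48 - 6)) = 4/(-6 - 54) = 4/(-60) = 4*(-1/60) = -1/15)
(√(x(2, -2) + 5))⁴ = (√(-1/15 + 5))⁴ = (√(74/15))⁴ = (√1110/15)⁴ = 5476/225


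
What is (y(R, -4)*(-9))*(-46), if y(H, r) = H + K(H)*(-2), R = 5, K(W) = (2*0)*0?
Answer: 2070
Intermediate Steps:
K(W) = 0 (K(W) = 0*0 = 0)
y(H, r) = H (y(H, r) = H + 0*(-2) = H + 0 = H)
(y(R, -4)*(-9))*(-46) = (5*(-9))*(-46) = -45*(-46) = 2070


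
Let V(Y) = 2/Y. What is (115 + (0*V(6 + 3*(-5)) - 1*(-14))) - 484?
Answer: -355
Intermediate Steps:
(115 + (0*V(6 + 3*(-5)) - 1*(-14))) - 484 = (115 + (0*(2/(6 + 3*(-5))) - 1*(-14))) - 484 = (115 + (0*(2/(6 - 15)) + 14)) - 484 = (115 + (0*(2/(-9)) + 14)) - 484 = (115 + (0*(2*(-1/9)) + 14)) - 484 = (115 + (0*(-2/9) + 14)) - 484 = (115 + (0 + 14)) - 484 = (115 + 14) - 484 = 129 - 484 = -355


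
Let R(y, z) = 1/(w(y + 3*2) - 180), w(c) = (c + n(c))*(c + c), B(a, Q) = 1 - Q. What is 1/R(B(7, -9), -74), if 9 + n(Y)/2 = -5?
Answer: -564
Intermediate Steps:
n(Y) = -28 (n(Y) = -18 + 2*(-5) = -18 - 10 = -28)
w(c) = 2*c*(-28 + c) (w(c) = (c - 28)*(c + c) = (-28 + c)*(2*c) = 2*c*(-28 + c))
R(y, z) = 1/(-180 + 2*(-22 + y)*(6 + y)) (R(y, z) = 1/(2*(y + 3*2)*(-28 + (y + 3*2)) - 180) = 1/(2*(y + 6)*(-28 + (y + 6)) - 180) = 1/(2*(6 + y)*(-28 + (6 + y)) - 180) = 1/(2*(6 + y)*(-22 + y) - 180) = 1/(2*(-22 + y)*(6 + y) - 180) = 1/(-180 + 2*(-22 + y)*(6 + y)))
1/R(B(7, -9), -74) = 1/(1/(2*(-90 + (-22 + (1 - 1*(-9)))*(6 + (1 - 1*(-9)))))) = 1/(1/(2*(-90 + (-22 + (1 + 9))*(6 + (1 + 9))))) = 1/(1/(2*(-90 + (-22 + 10)*(6 + 10)))) = 1/(1/(2*(-90 - 12*16))) = 1/(1/(2*(-90 - 192))) = 1/((½)/(-282)) = 1/((½)*(-1/282)) = 1/(-1/564) = -564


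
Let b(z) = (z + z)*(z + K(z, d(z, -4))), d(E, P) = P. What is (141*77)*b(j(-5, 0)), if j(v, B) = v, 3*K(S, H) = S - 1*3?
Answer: 832370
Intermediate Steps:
K(S, H) = -1 + S/3 (K(S, H) = (S - 1*3)/3 = (S - 3)/3 = (-3 + S)/3 = -1 + S/3)
b(z) = 2*z*(-1 + 4*z/3) (b(z) = (z + z)*(z + (-1 + z/3)) = (2*z)*(-1 + 4*z/3) = 2*z*(-1 + 4*z/3))
(141*77)*b(j(-5, 0)) = (141*77)*((⅔)*(-5)*(-3 + 4*(-5))) = 10857*((⅔)*(-5)*(-3 - 20)) = 10857*((⅔)*(-5)*(-23)) = 10857*(230/3) = 832370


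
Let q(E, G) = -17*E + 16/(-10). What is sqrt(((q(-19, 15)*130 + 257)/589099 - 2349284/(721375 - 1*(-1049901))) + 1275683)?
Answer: sqrt(164102702614102127225424165)/11341923047 ≈ 1129.5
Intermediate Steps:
q(E, G) = -8/5 - 17*E (q(E, G) = -17*E + 16*(-1/10) = -17*E - 8/5 = -8/5 - 17*E)
sqrt(((q(-19, 15)*130 + 257)/589099 - 2349284/(721375 - 1*(-1049901))) + 1275683) = sqrt((((-8/5 - 17*(-19))*130 + 257)/589099 - 2349284/(721375 - 1*(-1049901))) + 1275683) = sqrt((((-8/5 + 323)*130 + 257)*(1/589099) - 2349284/(721375 + 1049901)) + 1275683) = sqrt((((1607/5)*130 + 257)*(1/589099) - 2349284/1771276) + 1275683) = sqrt(((41782 + 257)*(1/589099) - 2349284*1/1771276) + 1275683) = sqrt((42039*(1/589099) - 587321/442819) + 1275683) = sqrt((42039/589099 - 587321/442819) + 1275683) = sqrt(-14233675906/11341923047 + 1275683) = sqrt(14468684184690195/11341923047) = sqrt(164102702614102127225424165)/11341923047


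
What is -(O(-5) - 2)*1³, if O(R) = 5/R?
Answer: 3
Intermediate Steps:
-(O(-5) - 2)*1³ = -(5/(-5) - 2)*1³ = -(5*(-⅕) - 2) = -(-1 - 2) = -(-3) = -1*(-3) = 3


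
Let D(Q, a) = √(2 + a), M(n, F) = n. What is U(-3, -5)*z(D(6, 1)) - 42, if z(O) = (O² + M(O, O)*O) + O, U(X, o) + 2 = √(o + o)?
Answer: -54 - 2*√3 + I*√30 + 6*I*√10 ≈ -57.464 + 24.451*I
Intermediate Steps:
U(X, o) = -2 + √2*√o (U(X, o) = -2 + √(o + o) = -2 + √(2*o) = -2 + √2*√o)
z(O) = O + 2*O² (z(O) = (O² + O*O) + O = (O² + O²) + O = 2*O² + O = O + 2*O²)
U(-3, -5)*z(D(6, 1)) - 42 = (-2 + √2*√(-5))*(√(2 + 1)*(1 + 2*√(2 + 1))) - 42 = (-2 + √2*(I*√5))*(√3*(1 + 2*√3)) - 42 = (-2 + I*√10)*(√3*(1 + 2*√3)) - 42 = √3*(1 + 2*√3)*(-2 + I*√10) - 42 = -42 + √3*(1 + 2*√3)*(-2 + I*√10)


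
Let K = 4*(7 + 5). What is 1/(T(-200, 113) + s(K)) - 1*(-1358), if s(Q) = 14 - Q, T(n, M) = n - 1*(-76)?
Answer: 214563/158 ≈ 1358.0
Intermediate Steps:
T(n, M) = 76 + n (T(n, M) = n + 76 = 76 + n)
K = 48 (K = 4*12 = 48)
1/(T(-200, 113) + s(K)) - 1*(-1358) = 1/((76 - 200) + (14 - 1*48)) - 1*(-1358) = 1/(-124 + (14 - 48)) + 1358 = 1/(-124 - 34) + 1358 = 1/(-158) + 1358 = -1/158 + 1358 = 214563/158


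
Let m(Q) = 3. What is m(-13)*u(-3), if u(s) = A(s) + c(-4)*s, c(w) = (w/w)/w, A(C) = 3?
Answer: 45/4 ≈ 11.250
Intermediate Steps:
c(w) = 1/w
u(s) = 3 - s/4 (u(s) = 3 + s/(-4) = 3 - s/4)
m(-13)*u(-3) = 3*(3 - 1/4*(-3)) = 3*(3 + 3/4) = 3*(15/4) = 45/4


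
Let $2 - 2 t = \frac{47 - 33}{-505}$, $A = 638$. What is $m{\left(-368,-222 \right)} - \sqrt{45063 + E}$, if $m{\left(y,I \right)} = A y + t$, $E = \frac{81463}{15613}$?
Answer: $- \frac{118565408}{505} - \frac{\sqrt{10986088730266}}{15613} \approx -2.35 \cdot 10^{5}$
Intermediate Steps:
$E = \frac{81463}{15613}$ ($E = 81463 \cdot \frac{1}{15613} = \frac{81463}{15613} \approx 5.2176$)
$t = \frac{512}{505}$ ($t = 1 - \frac{\left(47 - 33\right) \frac{1}{-505}}{2} = 1 - \frac{\left(47 - 33\right) \left(- \frac{1}{505}\right)}{2} = 1 - \frac{14 \left(- \frac{1}{505}\right)}{2} = 1 - - \frac{7}{505} = 1 + \frac{7}{505} = \frac{512}{505} \approx 1.0139$)
$m{\left(y,I \right)} = \frac{512}{505} + 638 y$ ($m{\left(y,I \right)} = 638 y + \frac{512}{505} = \frac{512}{505} + 638 y$)
$m{\left(-368,-222 \right)} - \sqrt{45063 + E} = \left(\frac{512}{505} + 638 \left(-368\right)\right) - \sqrt{45063 + \frac{81463}{15613}} = \left(\frac{512}{505} - 234784\right) - \sqrt{\frac{703650082}{15613}} = - \frac{118565408}{505} - \frac{\sqrt{10986088730266}}{15613}$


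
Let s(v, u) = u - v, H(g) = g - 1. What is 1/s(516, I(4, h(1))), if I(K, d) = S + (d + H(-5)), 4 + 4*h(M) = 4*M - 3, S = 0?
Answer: -4/2091 ≈ -0.0019130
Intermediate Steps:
H(g) = -1 + g
h(M) = -7/4 + M (h(M) = -1 + (4*M - 3)/4 = -1 + (-3 + 4*M)/4 = -1 + (-3/4 + M) = -7/4 + M)
I(K, d) = -6 + d (I(K, d) = 0 + (d + (-1 - 5)) = 0 + (d - 6) = 0 + (-6 + d) = -6 + d)
1/s(516, I(4, h(1))) = 1/((-6 + (-7/4 + 1)) - 1*516) = 1/((-6 - 3/4) - 516) = 1/(-27/4 - 516) = 1/(-2091/4) = -4/2091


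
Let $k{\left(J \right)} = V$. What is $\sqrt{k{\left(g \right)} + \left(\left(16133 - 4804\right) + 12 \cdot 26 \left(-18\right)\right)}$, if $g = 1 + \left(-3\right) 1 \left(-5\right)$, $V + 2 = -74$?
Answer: $\sqrt{5637} \approx 75.08$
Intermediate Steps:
$V = -76$ ($V = -2 - 74 = -76$)
$g = 16$ ($g = 1 - -15 = 1 + 15 = 16$)
$k{\left(J \right)} = -76$
$\sqrt{k{\left(g \right)} + \left(\left(16133 - 4804\right) + 12 \cdot 26 \left(-18\right)\right)} = \sqrt{-76 + \left(\left(16133 - 4804\right) + 12 \cdot 26 \left(-18\right)\right)} = \sqrt{-76 + \left(11329 + 312 \left(-18\right)\right)} = \sqrt{-76 + \left(11329 - 5616\right)} = \sqrt{-76 + 5713} = \sqrt{5637}$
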